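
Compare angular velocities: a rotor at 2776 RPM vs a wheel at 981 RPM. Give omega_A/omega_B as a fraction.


Given: RPM_A = 2776, RPM_B = 981
omega = 2*pi*RPM/60, so omega_A/omega_B = RPM_A / RPM_B
omega_A/omega_B = 2776 / 981
omega_A/omega_B = 2776/981

2776/981


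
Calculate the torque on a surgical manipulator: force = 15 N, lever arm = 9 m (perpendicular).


Given: F = 15 N, r = 9 m, angle = 90 deg (perpendicular)
Using tau = F * r * sin(90)
sin(90) = 1
tau = 15 * 9 * 1
tau = 135 Nm

135 Nm


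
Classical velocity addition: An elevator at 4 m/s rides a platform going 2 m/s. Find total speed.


Given: object velocity = 4 m/s, platform velocity = 2 m/s (same direction)
Using classical velocity addition: v_total = v_object + v_platform
v_total = 4 + 2
v_total = 6 m/s

6 m/s


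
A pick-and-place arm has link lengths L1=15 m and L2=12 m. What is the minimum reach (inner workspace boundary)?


Given: L1 = 15 m, L2 = 12 m
For a 2-link planar arm, min reach = |L1 - L2| (second link folded back)
Min reach = |15 - 12|
Min reach = 3 m

3 m


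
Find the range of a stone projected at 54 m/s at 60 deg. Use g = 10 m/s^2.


Given: v0 = 54 m/s, theta = 60 deg, g = 10 m/s^2
sin(2*60) = sin(120) = sqrt(3)/2
Using R = v0^2 * sin(2*theta) / g
R = 54^2 * (sqrt(3)/2) / 10
R = 2916 * sqrt(3) / 20
R = 729/5*sqrt(3) m

729/5*sqrt(3) m


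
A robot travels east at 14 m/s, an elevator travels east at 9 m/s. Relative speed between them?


Given: v_A = 14 m/s east, v_B = 9 m/s east
Both move in the same direction; relative speed = |v_A - v_B|
|14 - 9| = |5|
= 5 m/s

5 m/s


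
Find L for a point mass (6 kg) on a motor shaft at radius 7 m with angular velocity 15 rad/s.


Given: m = 6 kg, r = 7 m, omega = 15 rad/s
For a point mass: I = m*r^2
I = 6*7^2 = 6*49 = 294
L = I*omega = 294*15
L = 4410 kg*m^2/s

4410 kg*m^2/s


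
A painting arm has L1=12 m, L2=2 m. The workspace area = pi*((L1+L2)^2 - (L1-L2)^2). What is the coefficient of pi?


Given: L1 = 12, L2 = 2
(L1+L2)^2 = (14)^2 = 196
(L1-L2)^2 = (10)^2 = 100
Difference = 196 - 100 = 96
This equals 4*L1*L2 = 4*12*2 = 96
Workspace area = 96*pi

96


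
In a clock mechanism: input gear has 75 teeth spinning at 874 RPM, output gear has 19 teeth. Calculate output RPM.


Given: N1 = 75 teeth, w1 = 874 RPM, N2 = 19 teeth
Using N1*w1 = N2*w2
w2 = N1*w1 / N2
w2 = 75*874 / 19
w2 = 65550 / 19
w2 = 3450 RPM

3450 RPM


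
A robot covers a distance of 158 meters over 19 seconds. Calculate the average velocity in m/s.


Given: distance d = 158 m, time t = 19 s
Using v = d / t
v = 158 / 19
v = 158/19 m/s

158/19 m/s


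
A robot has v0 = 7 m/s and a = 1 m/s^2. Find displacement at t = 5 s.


Given: v0 = 7 m/s, a = 1 m/s^2, t = 5 s
Using s = v0*t + (1/2)*a*t^2
s = 7*5 + (1/2)*1*5^2
s = 35 + (1/2)*25
s = 35 + 25/2
s = 95/2

95/2 m


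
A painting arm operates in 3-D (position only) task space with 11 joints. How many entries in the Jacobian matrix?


Given: task space dimension = 3, joints = 11
Jacobian is a 3 x 11 matrix
Total entries = rows * columns
Total = 3 * 11
Total = 33

33


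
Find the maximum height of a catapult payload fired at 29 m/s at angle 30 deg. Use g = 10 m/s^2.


Given: v0 = 29 m/s, theta = 30 deg, g = 10 m/s^2
sin^2(30) = 1/4
Using H = v0^2 * sin^2(theta) / (2*g)
H = 29^2 * 1/4 / (2*10)
H = 841 * 1/4 / 20
H = 841/4 / 20
H = 841/80 m

841/80 m


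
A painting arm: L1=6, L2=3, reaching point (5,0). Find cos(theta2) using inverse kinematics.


Given: L1 = 6, L2 = 3, target (x, y) = (5, 0)
Using cos(theta2) = (x^2 + y^2 - L1^2 - L2^2) / (2*L1*L2)
x^2 + y^2 = 5^2 + 0 = 25
L1^2 + L2^2 = 36 + 9 = 45
Numerator = 25 - 45 = -20
Denominator = 2*6*3 = 36
cos(theta2) = -20/36 = -5/9

-5/9


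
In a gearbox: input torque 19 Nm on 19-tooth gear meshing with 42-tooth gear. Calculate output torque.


Given: N1 = 19, N2 = 42, T1 = 19 Nm
Using T2/T1 = N2/N1
T2 = T1 * N2 / N1
T2 = 19 * 42 / 19
T2 = 798 / 19
T2 = 42 Nm

42 Nm


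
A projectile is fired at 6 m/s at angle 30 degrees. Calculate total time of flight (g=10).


Given: v0 = 6 m/s, theta = 30 deg, g = 10 m/s^2
sin(30) = 1/2
Using T = 2*v0*sin(theta) / g
T = 2*6*1/2 / 10
T = 6 / 10
T = 3/5 s

3/5 s


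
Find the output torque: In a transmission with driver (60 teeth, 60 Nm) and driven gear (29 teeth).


Given: N1 = 60, N2 = 29, T1 = 60 Nm
Using T2/T1 = N2/N1
T2 = T1 * N2 / N1
T2 = 60 * 29 / 60
T2 = 1740 / 60
T2 = 29 Nm

29 Nm


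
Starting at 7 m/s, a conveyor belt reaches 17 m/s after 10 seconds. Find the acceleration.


Given: initial velocity v0 = 7 m/s, final velocity v = 17 m/s, time t = 10 s
Using a = (v - v0) / t
a = (17 - 7) / 10
a = 10 / 10
a = 1 m/s^2

1 m/s^2


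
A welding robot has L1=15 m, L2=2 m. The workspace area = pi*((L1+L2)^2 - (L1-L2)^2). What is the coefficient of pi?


Given: L1 = 15, L2 = 2
(L1+L2)^2 = (17)^2 = 289
(L1-L2)^2 = (13)^2 = 169
Difference = 289 - 169 = 120
This equals 4*L1*L2 = 4*15*2 = 120
Workspace area = 120*pi

120


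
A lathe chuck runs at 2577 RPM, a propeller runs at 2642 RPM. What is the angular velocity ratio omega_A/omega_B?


Given: RPM_A = 2577, RPM_B = 2642
omega = 2*pi*RPM/60, so omega_A/omega_B = RPM_A / RPM_B
omega_A/omega_B = 2577 / 2642
omega_A/omega_B = 2577/2642

2577/2642


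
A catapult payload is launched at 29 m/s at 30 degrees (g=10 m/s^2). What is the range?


Given: v0 = 29 m/s, theta = 30 deg, g = 10 m/s^2
sin(2*30) = sin(60) = sqrt(3)/2
Using R = v0^2 * sin(2*theta) / g
R = 29^2 * (sqrt(3)/2) / 10
R = 841 * sqrt(3) / 20
R = 841/20*sqrt(3) m

841/20*sqrt(3) m


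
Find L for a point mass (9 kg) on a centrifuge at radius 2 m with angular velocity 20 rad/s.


Given: m = 9 kg, r = 2 m, omega = 20 rad/s
For a point mass: I = m*r^2
I = 9*2^2 = 9*4 = 36
L = I*omega = 36*20
L = 720 kg*m^2/s

720 kg*m^2/s


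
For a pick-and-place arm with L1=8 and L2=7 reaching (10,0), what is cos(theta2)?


Given: L1 = 8, L2 = 7, target (x, y) = (10, 0)
Using cos(theta2) = (x^2 + y^2 - L1^2 - L2^2) / (2*L1*L2)
x^2 + y^2 = 10^2 + 0 = 100
L1^2 + L2^2 = 64 + 49 = 113
Numerator = 100 - 113 = -13
Denominator = 2*8*7 = 112
cos(theta2) = -13/112 = -13/112

-13/112


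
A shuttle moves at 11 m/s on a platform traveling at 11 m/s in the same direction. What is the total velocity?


Given: object velocity = 11 m/s, platform velocity = 11 m/s (same direction)
Using classical velocity addition: v_total = v_object + v_platform
v_total = 11 + 11
v_total = 22 m/s

22 m/s


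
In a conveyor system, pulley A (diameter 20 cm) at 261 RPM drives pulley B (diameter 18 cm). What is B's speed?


Given: D1 = 20 cm, w1 = 261 RPM, D2 = 18 cm
Using D1*w1 = D2*w2
w2 = D1*w1 / D2
w2 = 20*261 / 18
w2 = 5220 / 18
w2 = 290 RPM

290 RPM


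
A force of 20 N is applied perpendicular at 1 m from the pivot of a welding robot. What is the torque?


Given: F = 20 N, r = 1 m, angle = 90 deg (perpendicular)
Using tau = F * r * sin(90)
sin(90) = 1
tau = 20 * 1 * 1
tau = 20 Nm

20 Nm


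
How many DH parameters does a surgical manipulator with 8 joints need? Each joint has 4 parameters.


Given: 8 joints, 4 DH parameters per joint (d, theta, a, alpha)
Total DH parameters = number_of_joints * 4
Total = 8 * 4
Total = 32

32


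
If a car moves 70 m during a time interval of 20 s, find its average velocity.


Given: distance d = 70 m, time t = 20 s
Using v = d / t
v = 70 / 20
v = 7/2 m/s

7/2 m/s


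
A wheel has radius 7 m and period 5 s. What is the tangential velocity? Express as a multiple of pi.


Given: radius r = 7 m, period T = 5 s
Using v = 2*pi*r / T
v = 2*pi*7 / 5
v = 14*pi / 5
v = 14/5*pi m/s

14/5*pi m/s


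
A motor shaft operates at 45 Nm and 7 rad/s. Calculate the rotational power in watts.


Given: tau = 45 Nm, omega = 7 rad/s
Using P = tau * omega
P = 45 * 7
P = 315 W

315 W


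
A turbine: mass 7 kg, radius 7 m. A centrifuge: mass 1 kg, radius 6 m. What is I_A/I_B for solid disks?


Given: M1=7 kg, R1=7 m, M2=1 kg, R2=6 m
For a disk: I = (1/2)*M*R^2, so I_A/I_B = (M1*R1^2)/(M2*R2^2)
M1*R1^2 = 7*49 = 343
M2*R2^2 = 1*36 = 36
I_A/I_B = 343/36 = 343/36

343/36


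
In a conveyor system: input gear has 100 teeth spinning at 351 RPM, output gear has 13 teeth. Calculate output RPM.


Given: N1 = 100 teeth, w1 = 351 RPM, N2 = 13 teeth
Using N1*w1 = N2*w2
w2 = N1*w1 / N2
w2 = 100*351 / 13
w2 = 35100 / 13
w2 = 2700 RPM

2700 RPM


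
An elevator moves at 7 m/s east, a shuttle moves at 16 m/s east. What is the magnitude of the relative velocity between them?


Given: v_A = 7 m/s east, v_B = 16 m/s east
Both move in the same direction; relative speed = |v_A - v_B|
|7 - 16| = |-9|
= 9 m/s

9 m/s


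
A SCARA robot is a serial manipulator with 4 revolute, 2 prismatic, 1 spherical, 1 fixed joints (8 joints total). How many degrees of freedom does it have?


Given: serial robot with 4 revolute, 2 prismatic, 1 spherical, 1 fixed joints
DOF contribution per joint type: revolute=1, prismatic=1, spherical=3, fixed=0
DOF = 4*1 + 2*1 + 1*3 + 1*0
DOF = 9

9


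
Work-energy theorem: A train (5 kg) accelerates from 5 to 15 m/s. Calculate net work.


Given: m = 5 kg, v0 = 5 m/s, v = 15 m/s
Using W = (1/2)*m*(v^2 - v0^2)
v^2 = 15^2 = 225
v0^2 = 5^2 = 25
v^2 - v0^2 = 225 - 25 = 200
W = (1/2)*5*200 = 500 J

500 J


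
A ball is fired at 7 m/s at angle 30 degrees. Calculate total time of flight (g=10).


Given: v0 = 7 m/s, theta = 30 deg, g = 10 m/s^2
sin(30) = 1/2
Using T = 2*v0*sin(theta) / g
T = 2*7*1/2 / 10
T = 7 / 10
T = 7/10 s

7/10 s


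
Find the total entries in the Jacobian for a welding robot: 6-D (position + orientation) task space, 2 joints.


Given: task space dimension = 6, joints = 2
Jacobian is a 6 x 2 matrix
Total entries = rows * columns
Total = 6 * 2
Total = 12

12


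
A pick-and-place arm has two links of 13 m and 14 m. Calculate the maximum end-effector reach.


Given: L1 = 13 m, L2 = 14 m
For a 2-link planar arm, max reach = L1 + L2 (fully extended)
Max reach = 13 + 14
Max reach = 27 m

27 m


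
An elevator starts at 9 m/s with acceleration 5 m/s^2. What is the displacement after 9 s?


Given: v0 = 9 m/s, a = 5 m/s^2, t = 9 s
Using s = v0*t + (1/2)*a*t^2
s = 9*9 + (1/2)*5*9^2
s = 81 + (1/2)*405
s = 81 + 405/2
s = 567/2

567/2 m


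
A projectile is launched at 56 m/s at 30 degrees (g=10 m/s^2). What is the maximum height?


Given: v0 = 56 m/s, theta = 30 deg, g = 10 m/s^2
sin^2(30) = 1/4
Using H = v0^2 * sin^2(theta) / (2*g)
H = 56^2 * 1/4 / (2*10)
H = 3136 * 1/4 / 20
H = 784 / 20
H = 196/5 m

196/5 m


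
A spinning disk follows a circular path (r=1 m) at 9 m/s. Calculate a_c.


Given: v = 9 m/s, r = 1 m
Using a_c = v^2 / r
a_c = 9^2 / 1
a_c = 81 / 1
a_c = 81 m/s^2

81 m/s^2


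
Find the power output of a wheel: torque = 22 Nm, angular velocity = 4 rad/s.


Given: tau = 22 Nm, omega = 4 rad/s
Using P = tau * omega
P = 22 * 4
P = 88 W

88 W


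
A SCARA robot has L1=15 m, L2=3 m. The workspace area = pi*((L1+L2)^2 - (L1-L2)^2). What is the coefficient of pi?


Given: L1 = 15, L2 = 3
(L1+L2)^2 = (18)^2 = 324
(L1-L2)^2 = (12)^2 = 144
Difference = 324 - 144 = 180
This equals 4*L1*L2 = 4*15*3 = 180
Workspace area = 180*pi

180


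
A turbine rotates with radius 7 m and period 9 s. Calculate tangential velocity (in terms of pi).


Given: radius r = 7 m, period T = 9 s
Using v = 2*pi*r / T
v = 2*pi*7 / 9
v = 14*pi / 9
v = 14/9*pi m/s

14/9*pi m/s


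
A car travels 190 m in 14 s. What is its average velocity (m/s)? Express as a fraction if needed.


Given: distance d = 190 m, time t = 14 s
Using v = d / t
v = 190 / 14
v = 95/7 m/s

95/7 m/s


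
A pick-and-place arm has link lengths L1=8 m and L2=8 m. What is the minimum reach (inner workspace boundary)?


Given: L1 = 8 m, L2 = 8 m
For a 2-link planar arm, min reach = |L1 - L2| (second link folded back)
Min reach = |8 - 8|
Min reach = 0 m

0 m


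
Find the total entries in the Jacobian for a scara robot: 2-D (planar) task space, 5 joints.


Given: task space dimension = 2, joints = 5
Jacobian is a 2 x 5 matrix
Total entries = rows * columns
Total = 2 * 5
Total = 10

10


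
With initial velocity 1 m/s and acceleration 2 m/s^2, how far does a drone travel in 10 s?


Given: v0 = 1 m/s, a = 2 m/s^2, t = 10 s
Using s = v0*t + (1/2)*a*t^2
s = 1*10 + (1/2)*2*10^2
s = 10 + (1/2)*200
s = 10 + 100
s = 110

110 m


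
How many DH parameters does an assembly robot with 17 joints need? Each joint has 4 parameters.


Given: 17 joints, 4 DH parameters per joint (d, theta, a, alpha)
Total DH parameters = number_of_joints * 4
Total = 17 * 4
Total = 68

68


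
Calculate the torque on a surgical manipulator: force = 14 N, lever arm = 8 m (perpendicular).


Given: F = 14 N, r = 8 m, angle = 90 deg (perpendicular)
Using tau = F * r * sin(90)
sin(90) = 1
tau = 14 * 8 * 1
tau = 112 Nm

112 Nm


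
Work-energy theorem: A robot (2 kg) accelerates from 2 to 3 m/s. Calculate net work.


Given: m = 2 kg, v0 = 2 m/s, v = 3 m/s
Using W = (1/2)*m*(v^2 - v0^2)
v^2 = 3^2 = 9
v0^2 = 2^2 = 4
v^2 - v0^2 = 9 - 4 = 5
W = (1/2)*2*5 = 5 J

5 J


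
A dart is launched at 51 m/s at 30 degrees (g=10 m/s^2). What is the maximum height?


Given: v0 = 51 m/s, theta = 30 deg, g = 10 m/s^2
sin^2(30) = 1/4
Using H = v0^2 * sin^2(theta) / (2*g)
H = 51^2 * 1/4 / (2*10)
H = 2601 * 1/4 / 20
H = 2601/4 / 20
H = 2601/80 m

2601/80 m


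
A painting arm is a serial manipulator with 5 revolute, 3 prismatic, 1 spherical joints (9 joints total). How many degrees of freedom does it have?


Given: serial robot with 5 revolute, 3 prismatic, 1 spherical joints
DOF contribution per joint type: revolute=1, prismatic=1, spherical=3, fixed=0
DOF = 5*1 + 3*1 + 1*3
DOF = 11

11


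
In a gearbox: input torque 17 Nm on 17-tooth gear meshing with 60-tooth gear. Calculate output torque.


Given: N1 = 17, N2 = 60, T1 = 17 Nm
Using T2/T1 = N2/N1
T2 = T1 * N2 / N1
T2 = 17 * 60 / 17
T2 = 1020 / 17
T2 = 60 Nm

60 Nm


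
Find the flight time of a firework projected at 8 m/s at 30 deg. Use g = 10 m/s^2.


Given: v0 = 8 m/s, theta = 30 deg, g = 10 m/s^2
sin(30) = 1/2
Using T = 2*v0*sin(theta) / g
T = 2*8*1/2 / 10
T = 8 / 10
T = 4/5 s

4/5 s


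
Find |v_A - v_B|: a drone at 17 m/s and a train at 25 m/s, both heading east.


Given: v_A = 17 m/s east, v_B = 25 m/s east
Both move in the same direction; relative speed = |v_A - v_B|
|17 - 25| = |-8|
= 8 m/s

8 m/s


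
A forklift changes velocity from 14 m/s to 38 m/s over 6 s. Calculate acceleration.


Given: initial velocity v0 = 14 m/s, final velocity v = 38 m/s, time t = 6 s
Using a = (v - v0) / t
a = (38 - 14) / 6
a = 24 / 6
a = 4 m/s^2

4 m/s^2


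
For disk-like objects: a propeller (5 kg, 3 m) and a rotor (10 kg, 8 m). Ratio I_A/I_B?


Given: M1=5 kg, R1=3 m, M2=10 kg, R2=8 m
For a disk: I = (1/2)*M*R^2, so I_A/I_B = (M1*R1^2)/(M2*R2^2)
M1*R1^2 = 5*9 = 45
M2*R2^2 = 10*64 = 640
I_A/I_B = 45/640 = 9/128

9/128


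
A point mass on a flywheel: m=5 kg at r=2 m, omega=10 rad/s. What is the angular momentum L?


Given: m = 5 kg, r = 2 m, omega = 10 rad/s
For a point mass: I = m*r^2
I = 5*2^2 = 5*4 = 20
L = I*omega = 20*10
L = 200 kg*m^2/s

200 kg*m^2/s


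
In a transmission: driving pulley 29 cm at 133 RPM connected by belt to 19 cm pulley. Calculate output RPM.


Given: D1 = 29 cm, w1 = 133 RPM, D2 = 19 cm
Using D1*w1 = D2*w2
w2 = D1*w1 / D2
w2 = 29*133 / 19
w2 = 3857 / 19
w2 = 203 RPM

203 RPM


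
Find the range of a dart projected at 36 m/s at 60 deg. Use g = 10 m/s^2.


Given: v0 = 36 m/s, theta = 60 deg, g = 10 m/s^2
sin(2*60) = sin(120) = sqrt(3)/2
Using R = v0^2 * sin(2*theta) / g
R = 36^2 * (sqrt(3)/2) / 10
R = 1296 * sqrt(3) / 20
R = 324/5*sqrt(3) m

324/5*sqrt(3) m


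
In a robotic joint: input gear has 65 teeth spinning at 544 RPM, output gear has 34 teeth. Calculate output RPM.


Given: N1 = 65 teeth, w1 = 544 RPM, N2 = 34 teeth
Using N1*w1 = N2*w2
w2 = N1*w1 / N2
w2 = 65*544 / 34
w2 = 35360 / 34
w2 = 1040 RPM

1040 RPM


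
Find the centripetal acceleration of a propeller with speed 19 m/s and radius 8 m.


Given: v = 19 m/s, r = 8 m
Using a_c = v^2 / r
a_c = 19^2 / 8
a_c = 361 / 8
a_c = 361/8 m/s^2

361/8 m/s^2


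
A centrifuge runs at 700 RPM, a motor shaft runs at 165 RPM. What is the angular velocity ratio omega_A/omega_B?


Given: RPM_A = 700, RPM_B = 165
omega = 2*pi*RPM/60, so omega_A/omega_B = RPM_A / RPM_B
omega_A/omega_B = 700 / 165
omega_A/omega_B = 140/33

140/33


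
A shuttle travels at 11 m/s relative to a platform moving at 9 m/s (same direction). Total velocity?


Given: object velocity = 11 m/s, platform velocity = 9 m/s (same direction)
Using classical velocity addition: v_total = v_object + v_platform
v_total = 11 + 9
v_total = 20 m/s

20 m/s


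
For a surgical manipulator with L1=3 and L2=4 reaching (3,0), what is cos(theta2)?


Given: L1 = 3, L2 = 4, target (x, y) = (3, 0)
Using cos(theta2) = (x^2 + y^2 - L1^2 - L2^2) / (2*L1*L2)
x^2 + y^2 = 3^2 + 0 = 9
L1^2 + L2^2 = 9 + 16 = 25
Numerator = 9 - 25 = -16
Denominator = 2*3*4 = 24
cos(theta2) = -16/24 = -2/3

-2/3


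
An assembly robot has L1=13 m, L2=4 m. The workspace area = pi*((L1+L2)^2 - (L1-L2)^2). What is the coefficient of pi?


Given: L1 = 13, L2 = 4
(L1+L2)^2 = (17)^2 = 289
(L1-L2)^2 = (9)^2 = 81
Difference = 289 - 81 = 208
This equals 4*L1*L2 = 4*13*4 = 208
Workspace area = 208*pi

208


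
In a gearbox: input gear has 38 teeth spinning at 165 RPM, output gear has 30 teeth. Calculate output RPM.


Given: N1 = 38 teeth, w1 = 165 RPM, N2 = 30 teeth
Using N1*w1 = N2*w2
w2 = N1*w1 / N2
w2 = 38*165 / 30
w2 = 6270 / 30
w2 = 209 RPM

209 RPM


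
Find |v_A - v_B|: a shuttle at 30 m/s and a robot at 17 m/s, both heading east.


Given: v_A = 30 m/s east, v_B = 17 m/s east
Both move in the same direction; relative speed = |v_A - v_B|
|30 - 17| = |13|
= 13 m/s

13 m/s


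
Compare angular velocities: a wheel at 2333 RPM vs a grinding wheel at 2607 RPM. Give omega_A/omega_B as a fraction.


Given: RPM_A = 2333, RPM_B = 2607
omega = 2*pi*RPM/60, so omega_A/omega_B = RPM_A / RPM_B
omega_A/omega_B = 2333 / 2607
omega_A/omega_B = 2333/2607

2333/2607


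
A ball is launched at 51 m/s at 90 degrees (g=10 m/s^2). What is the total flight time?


Given: v0 = 51 m/s, theta = 90 deg, g = 10 m/s^2
sin(90) = 1
Using T = 2*v0*sin(theta) / g
T = 2*51*1 / 10
T = 102 / 10
T = 51/5 s

51/5 s


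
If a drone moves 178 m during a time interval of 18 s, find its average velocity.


Given: distance d = 178 m, time t = 18 s
Using v = d / t
v = 178 / 18
v = 89/9 m/s

89/9 m/s


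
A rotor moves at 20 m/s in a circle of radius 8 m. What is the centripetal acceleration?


Given: v = 20 m/s, r = 8 m
Using a_c = v^2 / r
a_c = 20^2 / 8
a_c = 400 / 8
a_c = 50 m/s^2

50 m/s^2


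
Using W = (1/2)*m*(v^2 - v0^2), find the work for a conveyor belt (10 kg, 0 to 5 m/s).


Given: m = 10 kg, v0 = 0 m/s, v = 5 m/s
Using W = (1/2)*m*(v^2 - v0^2)
v^2 = 5^2 = 25
v0^2 = 0^2 = 0
v^2 - v0^2 = 25 - 0 = 25
W = (1/2)*10*25 = 125 J

125 J


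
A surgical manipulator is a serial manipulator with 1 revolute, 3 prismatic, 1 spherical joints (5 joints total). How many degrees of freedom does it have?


Given: serial robot with 1 revolute, 3 prismatic, 1 spherical joints
DOF contribution per joint type: revolute=1, prismatic=1, spherical=3, fixed=0
DOF = 1*1 + 3*1 + 1*3
DOF = 7

7


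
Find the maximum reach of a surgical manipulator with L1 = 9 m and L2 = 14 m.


Given: L1 = 9 m, L2 = 14 m
For a 2-link planar arm, max reach = L1 + L2 (fully extended)
Max reach = 9 + 14
Max reach = 23 m

23 m


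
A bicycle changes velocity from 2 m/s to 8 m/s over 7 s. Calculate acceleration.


Given: initial velocity v0 = 2 m/s, final velocity v = 8 m/s, time t = 7 s
Using a = (v - v0) / t
a = (8 - 2) / 7
a = 6 / 7
a = 6/7 m/s^2

6/7 m/s^2


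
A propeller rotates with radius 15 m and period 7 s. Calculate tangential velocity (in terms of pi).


Given: radius r = 15 m, period T = 7 s
Using v = 2*pi*r / T
v = 2*pi*15 / 7
v = 30*pi / 7
v = 30/7*pi m/s

30/7*pi m/s


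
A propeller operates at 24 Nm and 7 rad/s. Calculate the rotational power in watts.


Given: tau = 24 Nm, omega = 7 rad/s
Using P = tau * omega
P = 24 * 7
P = 168 W

168 W


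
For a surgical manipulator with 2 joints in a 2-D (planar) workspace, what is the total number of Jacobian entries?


Given: task space dimension = 2, joints = 2
Jacobian is a 2 x 2 matrix
Total entries = rows * columns
Total = 2 * 2
Total = 4

4


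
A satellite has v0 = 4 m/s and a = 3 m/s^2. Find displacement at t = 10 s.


Given: v0 = 4 m/s, a = 3 m/s^2, t = 10 s
Using s = v0*t + (1/2)*a*t^2
s = 4*10 + (1/2)*3*10^2
s = 40 + (1/2)*300
s = 40 + 150
s = 190

190 m


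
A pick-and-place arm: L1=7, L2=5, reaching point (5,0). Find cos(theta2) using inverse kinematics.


Given: L1 = 7, L2 = 5, target (x, y) = (5, 0)
Using cos(theta2) = (x^2 + y^2 - L1^2 - L2^2) / (2*L1*L2)
x^2 + y^2 = 5^2 + 0 = 25
L1^2 + L2^2 = 49 + 25 = 74
Numerator = 25 - 74 = -49
Denominator = 2*7*5 = 70
cos(theta2) = -49/70 = -7/10

-7/10


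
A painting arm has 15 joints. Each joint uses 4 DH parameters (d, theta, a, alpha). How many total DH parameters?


Given: 15 joints, 4 DH parameters per joint (d, theta, a, alpha)
Total DH parameters = number_of_joints * 4
Total = 15 * 4
Total = 60

60


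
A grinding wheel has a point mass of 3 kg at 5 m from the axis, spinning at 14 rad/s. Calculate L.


Given: m = 3 kg, r = 5 m, omega = 14 rad/s
For a point mass: I = m*r^2
I = 3*5^2 = 3*25 = 75
L = I*omega = 75*14
L = 1050 kg*m^2/s

1050 kg*m^2/s


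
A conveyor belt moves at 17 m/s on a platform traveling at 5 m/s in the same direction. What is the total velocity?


Given: object velocity = 17 m/s, platform velocity = 5 m/s (same direction)
Using classical velocity addition: v_total = v_object + v_platform
v_total = 17 + 5
v_total = 22 m/s

22 m/s


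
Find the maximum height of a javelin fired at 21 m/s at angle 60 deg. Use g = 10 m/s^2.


Given: v0 = 21 m/s, theta = 60 deg, g = 10 m/s^2
sin^2(60) = 3/4
Using H = v0^2 * sin^2(theta) / (2*g)
H = 21^2 * 3/4 / (2*10)
H = 441 * 3/4 / 20
H = 1323/4 / 20
H = 1323/80 m

1323/80 m


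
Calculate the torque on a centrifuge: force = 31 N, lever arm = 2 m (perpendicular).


Given: F = 31 N, r = 2 m, angle = 90 deg (perpendicular)
Using tau = F * r * sin(90)
sin(90) = 1
tau = 31 * 2 * 1
tau = 62 Nm

62 Nm


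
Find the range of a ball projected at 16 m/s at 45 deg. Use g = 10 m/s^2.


Given: v0 = 16 m/s, theta = 45 deg, g = 10 m/s^2
sin(2*45) = sin(90) = 1
Using R = v0^2 * sin(2*theta) / g
R = 16^2 * 1 / 10
R = 256 / 10
R = 128/5 m

128/5 m


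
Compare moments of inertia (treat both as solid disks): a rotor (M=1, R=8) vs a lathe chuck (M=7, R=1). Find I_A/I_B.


Given: M1=1 kg, R1=8 m, M2=7 kg, R2=1 m
For a disk: I = (1/2)*M*R^2, so I_A/I_B = (M1*R1^2)/(M2*R2^2)
M1*R1^2 = 1*64 = 64
M2*R2^2 = 7*1 = 7
I_A/I_B = 64/7 = 64/7

64/7


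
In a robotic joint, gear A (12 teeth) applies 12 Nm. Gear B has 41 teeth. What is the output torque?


Given: N1 = 12, N2 = 41, T1 = 12 Nm
Using T2/T1 = N2/N1
T2 = T1 * N2 / N1
T2 = 12 * 41 / 12
T2 = 492 / 12
T2 = 41 Nm

41 Nm


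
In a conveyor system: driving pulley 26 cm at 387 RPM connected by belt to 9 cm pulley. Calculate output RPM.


Given: D1 = 26 cm, w1 = 387 RPM, D2 = 9 cm
Using D1*w1 = D2*w2
w2 = D1*w1 / D2
w2 = 26*387 / 9
w2 = 10062 / 9
w2 = 1118 RPM

1118 RPM


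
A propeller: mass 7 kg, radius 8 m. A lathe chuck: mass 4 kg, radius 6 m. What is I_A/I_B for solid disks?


Given: M1=7 kg, R1=8 m, M2=4 kg, R2=6 m
For a disk: I = (1/2)*M*R^2, so I_A/I_B = (M1*R1^2)/(M2*R2^2)
M1*R1^2 = 7*64 = 448
M2*R2^2 = 4*36 = 144
I_A/I_B = 448/144 = 28/9

28/9


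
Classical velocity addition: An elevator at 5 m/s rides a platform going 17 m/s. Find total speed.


Given: object velocity = 5 m/s, platform velocity = 17 m/s (same direction)
Using classical velocity addition: v_total = v_object + v_platform
v_total = 5 + 17
v_total = 22 m/s

22 m/s


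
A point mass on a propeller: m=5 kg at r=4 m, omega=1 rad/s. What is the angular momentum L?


Given: m = 5 kg, r = 4 m, omega = 1 rad/s
For a point mass: I = m*r^2
I = 5*4^2 = 5*16 = 80
L = I*omega = 80*1
L = 80 kg*m^2/s

80 kg*m^2/s


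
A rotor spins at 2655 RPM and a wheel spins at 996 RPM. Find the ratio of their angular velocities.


Given: RPM_A = 2655, RPM_B = 996
omega = 2*pi*RPM/60, so omega_A/omega_B = RPM_A / RPM_B
omega_A/omega_B = 2655 / 996
omega_A/omega_B = 885/332

885/332


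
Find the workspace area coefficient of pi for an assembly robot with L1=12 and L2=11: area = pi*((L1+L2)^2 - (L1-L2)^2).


Given: L1 = 12, L2 = 11
(L1+L2)^2 = (23)^2 = 529
(L1-L2)^2 = (1)^2 = 1
Difference = 529 - 1 = 528
This equals 4*L1*L2 = 4*12*11 = 528
Workspace area = 528*pi

528


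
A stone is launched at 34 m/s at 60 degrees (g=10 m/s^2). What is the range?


Given: v0 = 34 m/s, theta = 60 deg, g = 10 m/s^2
sin(2*60) = sin(120) = sqrt(3)/2
Using R = v0^2 * sin(2*theta) / g
R = 34^2 * (sqrt(3)/2) / 10
R = 1156 * sqrt(3) / 20
R = 289/5*sqrt(3) m

289/5*sqrt(3) m


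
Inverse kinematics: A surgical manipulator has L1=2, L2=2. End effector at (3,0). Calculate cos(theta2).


Given: L1 = 2, L2 = 2, target (x, y) = (3, 0)
Using cos(theta2) = (x^2 + y^2 - L1^2 - L2^2) / (2*L1*L2)
x^2 + y^2 = 3^2 + 0 = 9
L1^2 + L2^2 = 4 + 4 = 8
Numerator = 9 - 8 = 1
Denominator = 2*2*2 = 8
cos(theta2) = 1/8 = 1/8

1/8


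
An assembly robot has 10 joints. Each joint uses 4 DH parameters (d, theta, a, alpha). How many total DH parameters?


Given: 10 joints, 4 DH parameters per joint (d, theta, a, alpha)
Total DH parameters = number_of_joints * 4
Total = 10 * 4
Total = 40

40


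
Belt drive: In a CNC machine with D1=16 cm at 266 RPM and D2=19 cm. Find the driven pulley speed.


Given: D1 = 16 cm, w1 = 266 RPM, D2 = 19 cm
Using D1*w1 = D2*w2
w2 = D1*w1 / D2
w2 = 16*266 / 19
w2 = 4256 / 19
w2 = 224 RPM

224 RPM


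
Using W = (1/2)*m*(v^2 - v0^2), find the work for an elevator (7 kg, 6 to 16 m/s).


Given: m = 7 kg, v0 = 6 m/s, v = 16 m/s
Using W = (1/2)*m*(v^2 - v0^2)
v^2 = 16^2 = 256
v0^2 = 6^2 = 36
v^2 - v0^2 = 256 - 36 = 220
W = (1/2)*7*220 = 770 J

770 J


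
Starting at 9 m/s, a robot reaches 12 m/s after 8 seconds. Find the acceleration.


Given: initial velocity v0 = 9 m/s, final velocity v = 12 m/s, time t = 8 s
Using a = (v - v0) / t
a = (12 - 9) / 8
a = 3 / 8
a = 3/8 m/s^2

3/8 m/s^2


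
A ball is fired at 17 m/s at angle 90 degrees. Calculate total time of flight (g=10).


Given: v0 = 17 m/s, theta = 90 deg, g = 10 m/s^2
sin(90) = 1
Using T = 2*v0*sin(theta) / g
T = 2*17*1 / 10
T = 34 / 10
T = 17/5 s

17/5 s


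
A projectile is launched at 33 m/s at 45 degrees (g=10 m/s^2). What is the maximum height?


Given: v0 = 33 m/s, theta = 45 deg, g = 10 m/s^2
sin^2(45) = 1/2
Using H = v0^2 * sin^2(theta) / (2*g)
H = 33^2 * 1/2 / (2*10)
H = 1089 * 1/2 / 20
H = 1089/2 / 20
H = 1089/40 m

1089/40 m


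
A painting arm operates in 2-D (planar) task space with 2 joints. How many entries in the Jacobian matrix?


Given: task space dimension = 2, joints = 2
Jacobian is a 2 x 2 matrix
Total entries = rows * columns
Total = 2 * 2
Total = 4

4


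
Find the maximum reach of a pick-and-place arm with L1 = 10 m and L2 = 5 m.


Given: L1 = 10 m, L2 = 5 m
For a 2-link planar arm, max reach = L1 + L2 (fully extended)
Max reach = 10 + 5
Max reach = 15 m

15 m


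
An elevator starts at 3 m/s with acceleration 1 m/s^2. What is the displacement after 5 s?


Given: v0 = 3 m/s, a = 1 m/s^2, t = 5 s
Using s = v0*t + (1/2)*a*t^2
s = 3*5 + (1/2)*1*5^2
s = 15 + (1/2)*25
s = 15 + 25/2
s = 55/2

55/2 m


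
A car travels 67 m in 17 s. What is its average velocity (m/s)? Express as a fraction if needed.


Given: distance d = 67 m, time t = 17 s
Using v = d / t
v = 67 / 17
v = 67/17 m/s

67/17 m/s


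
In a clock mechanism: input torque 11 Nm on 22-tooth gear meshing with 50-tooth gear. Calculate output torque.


Given: N1 = 22, N2 = 50, T1 = 11 Nm
Using T2/T1 = N2/N1
T2 = T1 * N2 / N1
T2 = 11 * 50 / 22
T2 = 550 / 22
T2 = 25 Nm

25 Nm


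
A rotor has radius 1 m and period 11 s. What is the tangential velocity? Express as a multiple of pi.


Given: radius r = 1 m, period T = 11 s
Using v = 2*pi*r / T
v = 2*pi*1 / 11
v = 2*pi / 11
v = 2/11*pi m/s

2/11*pi m/s


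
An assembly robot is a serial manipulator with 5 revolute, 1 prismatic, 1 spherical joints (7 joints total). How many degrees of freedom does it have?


Given: serial robot with 5 revolute, 1 prismatic, 1 spherical joints
DOF contribution per joint type: revolute=1, prismatic=1, spherical=3, fixed=0
DOF = 5*1 + 1*1 + 1*3
DOF = 9

9


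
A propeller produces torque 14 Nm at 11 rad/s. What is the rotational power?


Given: tau = 14 Nm, omega = 11 rad/s
Using P = tau * omega
P = 14 * 11
P = 154 W

154 W


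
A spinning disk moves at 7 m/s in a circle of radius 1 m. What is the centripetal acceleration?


Given: v = 7 m/s, r = 1 m
Using a_c = v^2 / r
a_c = 7^2 / 1
a_c = 49 / 1
a_c = 49 m/s^2

49 m/s^2


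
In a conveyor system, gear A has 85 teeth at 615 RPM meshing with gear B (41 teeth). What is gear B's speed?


Given: N1 = 85 teeth, w1 = 615 RPM, N2 = 41 teeth
Using N1*w1 = N2*w2
w2 = N1*w1 / N2
w2 = 85*615 / 41
w2 = 52275 / 41
w2 = 1275 RPM

1275 RPM


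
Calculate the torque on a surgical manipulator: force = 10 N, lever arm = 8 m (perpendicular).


Given: F = 10 N, r = 8 m, angle = 90 deg (perpendicular)
Using tau = F * r * sin(90)
sin(90) = 1
tau = 10 * 8 * 1
tau = 80 Nm

80 Nm


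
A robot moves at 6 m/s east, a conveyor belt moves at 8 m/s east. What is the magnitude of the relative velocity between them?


Given: v_A = 6 m/s east, v_B = 8 m/s east
Both move in the same direction; relative speed = |v_A - v_B|
|6 - 8| = |-2|
= 2 m/s

2 m/s


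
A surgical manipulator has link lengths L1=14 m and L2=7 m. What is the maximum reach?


Given: L1 = 14 m, L2 = 7 m
For a 2-link planar arm, max reach = L1 + L2 (fully extended)
Max reach = 14 + 7
Max reach = 21 m

21 m


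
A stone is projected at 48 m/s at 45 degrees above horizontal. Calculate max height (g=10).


Given: v0 = 48 m/s, theta = 45 deg, g = 10 m/s^2
sin^2(45) = 1/2
Using H = v0^2 * sin^2(theta) / (2*g)
H = 48^2 * 1/2 / (2*10)
H = 2304 * 1/2 / 20
H = 1152 / 20
H = 288/5 m

288/5 m


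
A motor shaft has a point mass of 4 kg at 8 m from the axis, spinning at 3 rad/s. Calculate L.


Given: m = 4 kg, r = 8 m, omega = 3 rad/s
For a point mass: I = m*r^2
I = 4*8^2 = 4*64 = 256
L = I*omega = 256*3
L = 768 kg*m^2/s

768 kg*m^2/s


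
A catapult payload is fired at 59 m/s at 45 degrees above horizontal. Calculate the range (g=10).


Given: v0 = 59 m/s, theta = 45 deg, g = 10 m/s^2
sin(2*45) = sin(90) = 1
Using R = v0^2 * sin(2*theta) / g
R = 59^2 * 1 / 10
R = 3481 / 10
R = 3481/10 m

3481/10 m


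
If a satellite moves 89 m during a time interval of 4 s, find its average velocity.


Given: distance d = 89 m, time t = 4 s
Using v = d / t
v = 89 / 4
v = 89/4 m/s

89/4 m/s


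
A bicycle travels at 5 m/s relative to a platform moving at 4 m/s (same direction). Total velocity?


Given: object velocity = 5 m/s, platform velocity = 4 m/s (same direction)
Using classical velocity addition: v_total = v_object + v_platform
v_total = 5 + 4
v_total = 9 m/s

9 m/s


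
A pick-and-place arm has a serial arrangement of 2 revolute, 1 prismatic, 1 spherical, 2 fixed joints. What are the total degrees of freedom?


Given: serial robot with 2 revolute, 1 prismatic, 1 spherical, 2 fixed joints
DOF contribution per joint type: revolute=1, prismatic=1, spherical=3, fixed=0
DOF = 2*1 + 1*1 + 1*3 + 2*0
DOF = 6

6


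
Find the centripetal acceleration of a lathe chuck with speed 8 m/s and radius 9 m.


Given: v = 8 m/s, r = 9 m
Using a_c = v^2 / r
a_c = 8^2 / 9
a_c = 64 / 9
a_c = 64/9 m/s^2

64/9 m/s^2


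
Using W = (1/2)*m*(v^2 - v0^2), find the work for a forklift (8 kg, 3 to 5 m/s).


Given: m = 8 kg, v0 = 3 m/s, v = 5 m/s
Using W = (1/2)*m*(v^2 - v0^2)
v^2 = 5^2 = 25
v0^2 = 3^2 = 9
v^2 - v0^2 = 25 - 9 = 16
W = (1/2)*8*16 = 64 J

64 J


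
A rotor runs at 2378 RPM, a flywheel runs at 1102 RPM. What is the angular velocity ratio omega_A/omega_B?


Given: RPM_A = 2378, RPM_B = 1102
omega = 2*pi*RPM/60, so omega_A/omega_B = RPM_A / RPM_B
omega_A/omega_B = 2378 / 1102
omega_A/omega_B = 41/19

41/19


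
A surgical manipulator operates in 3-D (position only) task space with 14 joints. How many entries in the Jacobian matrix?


Given: task space dimension = 3, joints = 14
Jacobian is a 3 x 14 matrix
Total entries = rows * columns
Total = 3 * 14
Total = 42

42


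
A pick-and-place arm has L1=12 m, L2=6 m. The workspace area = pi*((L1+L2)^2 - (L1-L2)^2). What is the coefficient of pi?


Given: L1 = 12, L2 = 6
(L1+L2)^2 = (18)^2 = 324
(L1-L2)^2 = (6)^2 = 36
Difference = 324 - 36 = 288
This equals 4*L1*L2 = 4*12*6 = 288
Workspace area = 288*pi

288


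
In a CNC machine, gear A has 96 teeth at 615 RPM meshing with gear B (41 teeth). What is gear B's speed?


Given: N1 = 96 teeth, w1 = 615 RPM, N2 = 41 teeth
Using N1*w1 = N2*w2
w2 = N1*w1 / N2
w2 = 96*615 / 41
w2 = 59040 / 41
w2 = 1440 RPM

1440 RPM


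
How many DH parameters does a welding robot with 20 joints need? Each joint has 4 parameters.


Given: 20 joints, 4 DH parameters per joint (d, theta, a, alpha)
Total DH parameters = number_of_joints * 4
Total = 20 * 4
Total = 80

80


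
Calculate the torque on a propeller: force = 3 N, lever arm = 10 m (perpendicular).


Given: F = 3 N, r = 10 m, angle = 90 deg (perpendicular)
Using tau = F * r * sin(90)
sin(90) = 1
tau = 3 * 10 * 1
tau = 30 Nm

30 Nm


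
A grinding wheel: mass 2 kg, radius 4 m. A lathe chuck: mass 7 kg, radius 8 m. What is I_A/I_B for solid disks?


Given: M1=2 kg, R1=4 m, M2=7 kg, R2=8 m
For a disk: I = (1/2)*M*R^2, so I_A/I_B = (M1*R1^2)/(M2*R2^2)
M1*R1^2 = 2*16 = 32
M2*R2^2 = 7*64 = 448
I_A/I_B = 32/448 = 1/14

1/14


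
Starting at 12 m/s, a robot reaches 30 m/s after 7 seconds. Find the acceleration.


Given: initial velocity v0 = 12 m/s, final velocity v = 30 m/s, time t = 7 s
Using a = (v - v0) / t
a = (30 - 12) / 7
a = 18 / 7
a = 18/7 m/s^2

18/7 m/s^2


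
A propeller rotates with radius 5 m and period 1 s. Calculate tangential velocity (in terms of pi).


Given: radius r = 5 m, period T = 1 s
Using v = 2*pi*r / T
v = 2*pi*5 / 1
v = 10*pi / 1
v = 10*pi m/s

10*pi m/s


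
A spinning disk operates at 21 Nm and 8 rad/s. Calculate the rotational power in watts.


Given: tau = 21 Nm, omega = 8 rad/s
Using P = tau * omega
P = 21 * 8
P = 168 W

168 W


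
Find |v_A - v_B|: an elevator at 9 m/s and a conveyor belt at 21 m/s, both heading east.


Given: v_A = 9 m/s east, v_B = 21 m/s east
Both move in the same direction; relative speed = |v_A - v_B|
|9 - 21| = |-12|
= 12 m/s

12 m/s


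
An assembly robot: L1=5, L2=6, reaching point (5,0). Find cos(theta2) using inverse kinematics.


Given: L1 = 5, L2 = 6, target (x, y) = (5, 0)
Using cos(theta2) = (x^2 + y^2 - L1^2 - L2^2) / (2*L1*L2)
x^2 + y^2 = 5^2 + 0 = 25
L1^2 + L2^2 = 25 + 36 = 61
Numerator = 25 - 61 = -36
Denominator = 2*5*6 = 60
cos(theta2) = -36/60 = -3/5

-3/5


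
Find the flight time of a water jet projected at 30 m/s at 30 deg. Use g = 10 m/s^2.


Given: v0 = 30 m/s, theta = 30 deg, g = 10 m/s^2
sin(30) = 1/2
Using T = 2*v0*sin(theta) / g
T = 2*30*1/2 / 10
T = 30 / 10
T = 3 s

3 s


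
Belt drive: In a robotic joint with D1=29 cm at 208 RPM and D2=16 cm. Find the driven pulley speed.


Given: D1 = 29 cm, w1 = 208 RPM, D2 = 16 cm
Using D1*w1 = D2*w2
w2 = D1*w1 / D2
w2 = 29*208 / 16
w2 = 6032 / 16
w2 = 377 RPM

377 RPM


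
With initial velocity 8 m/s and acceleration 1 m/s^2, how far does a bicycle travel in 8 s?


Given: v0 = 8 m/s, a = 1 m/s^2, t = 8 s
Using s = v0*t + (1/2)*a*t^2
s = 8*8 + (1/2)*1*8^2
s = 64 + (1/2)*64
s = 64 + 32
s = 96

96 m


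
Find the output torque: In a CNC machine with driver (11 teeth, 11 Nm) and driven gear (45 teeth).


Given: N1 = 11, N2 = 45, T1 = 11 Nm
Using T2/T1 = N2/N1
T2 = T1 * N2 / N1
T2 = 11 * 45 / 11
T2 = 495 / 11
T2 = 45 Nm

45 Nm


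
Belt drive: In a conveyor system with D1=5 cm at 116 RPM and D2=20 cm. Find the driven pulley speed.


Given: D1 = 5 cm, w1 = 116 RPM, D2 = 20 cm
Using D1*w1 = D2*w2
w2 = D1*w1 / D2
w2 = 5*116 / 20
w2 = 580 / 20
w2 = 29 RPM

29 RPM


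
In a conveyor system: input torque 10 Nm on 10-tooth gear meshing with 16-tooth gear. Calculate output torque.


Given: N1 = 10, N2 = 16, T1 = 10 Nm
Using T2/T1 = N2/N1
T2 = T1 * N2 / N1
T2 = 10 * 16 / 10
T2 = 160 / 10
T2 = 16 Nm

16 Nm


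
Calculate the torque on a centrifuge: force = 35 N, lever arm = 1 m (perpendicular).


Given: F = 35 N, r = 1 m, angle = 90 deg (perpendicular)
Using tau = F * r * sin(90)
sin(90) = 1
tau = 35 * 1 * 1
tau = 35 Nm

35 Nm


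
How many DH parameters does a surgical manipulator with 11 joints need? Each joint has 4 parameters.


Given: 11 joints, 4 DH parameters per joint (d, theta, a, alpha)
Total DH parameters = number_of_joints * 4
Total = 11 * 4
Total = 44

44


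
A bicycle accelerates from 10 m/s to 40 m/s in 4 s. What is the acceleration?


Given: initial velocity v0 = 10 m/s, final velocity v = 40 m/s, time t = 4 s
Using a = (v - v0) / t
a = (40 - 10) / 4
a = 30 / 4
a = 15/2 m/s^2

15/2 m/s^2


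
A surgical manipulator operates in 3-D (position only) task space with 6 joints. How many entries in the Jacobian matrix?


Given: task space dimension = 3, joints = 6
Jacobian is a 3 x 6 matrix
Total entries = rows * columns
Total = 3 * 6
Total = 18

18


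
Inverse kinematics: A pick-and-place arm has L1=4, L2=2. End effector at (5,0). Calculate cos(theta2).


Given: L1 = 4, L2 = 2, target (x, y) = (5, 0)
Using cos(theta2) = (x^2 + y^2 - L1^2 - L2^2) / (2*L1*L2)
x^2 + y^2 = 5^2 + 0 = 25
L1^2 + L2^2 = 16 + 4 = 20
Numerator = 25 - 20 = 5
Denominator = 2*4*2 = 16
cos(theta2) = 5/16 = 5/16

5/16


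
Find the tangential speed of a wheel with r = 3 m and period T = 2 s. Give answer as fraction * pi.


Given: radius r = 3 m, period T = 2 s
Using v = 2*pi*r / T
v = 2*pi*3 / 2
v = 6*pi / 2
v = 3*pi m/s

3*pi m/s


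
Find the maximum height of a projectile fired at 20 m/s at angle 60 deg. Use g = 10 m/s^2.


Given: v0 = 20 m/s, theta = 60 deg, g = 10 m/s^2
sin^2(60) = 3/4
Using H = v0^2 * sin^2(theta) / (2*g)
H = 20^2 * 3/4 / (2*10)
H = 400 * 3/4 / 20
H = 300 / 20
H = 15 m

15 m


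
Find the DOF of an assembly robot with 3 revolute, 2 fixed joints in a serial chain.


Given: serial robot with 3 revolute, 2 fixed joints
DOF contribution per joint type: revolute=1, prismatic=1, spherical=3, fixed=0
DOF = 3*1 + 2*0
DOF = 3

3


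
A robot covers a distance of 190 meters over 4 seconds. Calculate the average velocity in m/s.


Given: distance d = 190 m, time t = 4 s
Using v = d / t
v = 190 / 4
v = 95/2 m/s

95/2 m/s


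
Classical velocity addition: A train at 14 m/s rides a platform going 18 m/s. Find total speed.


Given: object velocity = 14 m/s, platform velocity = 18 m/s (same direction)
Using classical velocity addition: v_total = v_object + v_platform
v_total = 14 + 18
v_total = 32 m/s

32 m/s


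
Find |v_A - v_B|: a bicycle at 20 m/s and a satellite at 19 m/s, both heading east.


Given: v_A = 20 m/s east, v_B = 19 m/s east
Both move in the same direction; relative speed = |v_A - v_B|
|20 - 19| = |1|
= 1 m/s

1 m/s
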